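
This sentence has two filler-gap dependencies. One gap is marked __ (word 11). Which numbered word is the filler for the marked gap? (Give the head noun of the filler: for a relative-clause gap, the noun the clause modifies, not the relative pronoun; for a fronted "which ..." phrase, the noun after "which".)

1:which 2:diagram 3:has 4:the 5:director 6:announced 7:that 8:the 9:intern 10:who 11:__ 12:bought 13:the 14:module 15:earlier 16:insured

9

The marked gap is inside the relative clause, the subject of "bought".
Its filler is the head noun "intern" (via "who"), at word 9.
(The other dependency links word 2 to a gap after word 16.)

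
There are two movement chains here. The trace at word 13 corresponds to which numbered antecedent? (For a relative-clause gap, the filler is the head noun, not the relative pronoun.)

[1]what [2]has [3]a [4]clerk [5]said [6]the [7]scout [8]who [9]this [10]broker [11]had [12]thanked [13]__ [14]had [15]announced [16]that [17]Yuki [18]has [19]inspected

7

The marked gap is inside the relative clause, the direct object of "thanked".
Its filler is the head noun "scout" (via "who"), at word 7.
(The other dependency links word 1 to a gap after word 19.)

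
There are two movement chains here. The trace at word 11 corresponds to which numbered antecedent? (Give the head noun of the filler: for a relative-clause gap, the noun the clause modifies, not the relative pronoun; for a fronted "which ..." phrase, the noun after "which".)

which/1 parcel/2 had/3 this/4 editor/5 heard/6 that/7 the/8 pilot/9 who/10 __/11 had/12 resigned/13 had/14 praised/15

The marked gap is inside the relative clause, the subject of "resigned".
Its filler is the head noun "pilot" (via "who"), at word 9.
(The other dependency links word 2 to a gap after word 15.)

9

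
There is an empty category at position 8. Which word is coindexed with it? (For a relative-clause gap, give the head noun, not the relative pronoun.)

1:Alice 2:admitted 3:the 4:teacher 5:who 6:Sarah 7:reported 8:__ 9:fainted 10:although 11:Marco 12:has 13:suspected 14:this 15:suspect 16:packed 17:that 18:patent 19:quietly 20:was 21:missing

4

The gap at 8 is the subject of "fainted", inside a relative clause.
The relative pronoun is "who" (word 5); it is bound by the head noun immediately before it.
Its filler is the head noun "teacher", at word 4.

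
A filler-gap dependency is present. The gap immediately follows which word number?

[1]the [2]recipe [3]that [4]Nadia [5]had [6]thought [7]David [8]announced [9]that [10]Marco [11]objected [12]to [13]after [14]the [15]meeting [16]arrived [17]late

12

The displaced element is "the recipe" (word 2).
It is linked across 2 clause boundaries (Ø → that).
It functions as the object of the preposition "to" of "objected", so the gap sits immediately after word 12 ("to").
Base order: Nadia had thought David announced that Marco objected to the recipe after the meeting.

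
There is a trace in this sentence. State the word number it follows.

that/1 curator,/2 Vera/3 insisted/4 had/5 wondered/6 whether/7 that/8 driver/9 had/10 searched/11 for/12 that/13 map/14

The displaced element is "that curator" (word 2).
It is linked across 1 clause boundary (Ø).
It functions as the subject of "wondered", so the gap sits immediately after word 4 ("insisted").
Base order: Vera insisted that that curator had wondered whether that driver had searched for that map.

4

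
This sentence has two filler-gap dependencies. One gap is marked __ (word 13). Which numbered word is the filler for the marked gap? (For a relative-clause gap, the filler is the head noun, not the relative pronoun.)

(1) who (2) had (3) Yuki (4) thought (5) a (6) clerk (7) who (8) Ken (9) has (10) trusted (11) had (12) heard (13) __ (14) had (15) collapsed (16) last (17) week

1

The marked gap is the subject of "collapsed".
Its filler is the fronted wh-phrase "who", at word 1.
(The other dependency links word 6 to a gap after word 10.)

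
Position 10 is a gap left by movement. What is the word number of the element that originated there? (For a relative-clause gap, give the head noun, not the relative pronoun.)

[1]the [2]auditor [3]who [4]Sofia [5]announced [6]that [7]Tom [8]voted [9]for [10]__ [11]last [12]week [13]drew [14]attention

2

The gap at 10 is the prepositional object of "voted", inside a relative clause.
The relative pronoun is "who" (word 3); it is bound by the head noun immediately before it.
Its filler is the head noun "auditor", at word 2.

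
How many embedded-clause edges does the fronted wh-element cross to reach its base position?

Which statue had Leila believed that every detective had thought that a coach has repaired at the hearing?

2

"which statue" is extracted from the object of "repaired".
Boundaries crossed, outermost first: [that], [that] — 2 in total.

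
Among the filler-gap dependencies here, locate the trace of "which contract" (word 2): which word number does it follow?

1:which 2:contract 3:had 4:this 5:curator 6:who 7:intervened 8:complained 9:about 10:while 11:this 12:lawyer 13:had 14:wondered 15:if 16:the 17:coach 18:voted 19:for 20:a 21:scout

The displaced element is "which contract" (word 2).
It functions as the object of the preposition "about" of "complained", so the gap sits immediately after word 9 ("about").
Base order: This curator who intervened had complained about which contract while this lawyer had wondered if the coach voted for a scout.

9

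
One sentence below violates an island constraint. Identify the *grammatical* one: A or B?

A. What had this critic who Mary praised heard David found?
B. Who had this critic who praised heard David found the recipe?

In B, the wh-phrase is extracted from inside a complex-NP island (relative clause) (introduced by "who"), which blocks movement.
In A, the extraction path crosses only that-complement boundaries, which are transparent.
So A is grammatical.

A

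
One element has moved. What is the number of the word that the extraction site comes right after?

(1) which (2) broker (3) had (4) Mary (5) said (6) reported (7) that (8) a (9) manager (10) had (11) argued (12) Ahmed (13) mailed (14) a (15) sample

5

The displaced element is "which broker" (word 2).
It is linked across 1 clause boundary (Ø).
It functions as the subject of "reported", so the gap sits immediately after word 5 ("said").
Base order: Mary had said which broker reported that a manager had argued Ahmed mailed a sample.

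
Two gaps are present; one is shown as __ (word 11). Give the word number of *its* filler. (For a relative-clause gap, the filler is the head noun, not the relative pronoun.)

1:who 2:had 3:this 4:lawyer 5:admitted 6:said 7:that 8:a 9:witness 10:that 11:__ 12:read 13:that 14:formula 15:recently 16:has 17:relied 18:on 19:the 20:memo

9

The marked gap is inside the relative clause, the subject of "read".
Its filler is the head noun "witness" (via "that"), at word 9.
(The other dependency links word 1 to a gap after word 5.)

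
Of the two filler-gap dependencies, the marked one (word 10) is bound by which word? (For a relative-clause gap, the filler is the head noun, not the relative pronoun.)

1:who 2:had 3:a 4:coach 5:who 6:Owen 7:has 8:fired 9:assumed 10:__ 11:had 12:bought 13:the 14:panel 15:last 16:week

The marked gap is the subject of "bought".
Its filler is the fronted wh-phrase "who", at word 1.
(The other dependency links word 4 to a gap after word 8.)

1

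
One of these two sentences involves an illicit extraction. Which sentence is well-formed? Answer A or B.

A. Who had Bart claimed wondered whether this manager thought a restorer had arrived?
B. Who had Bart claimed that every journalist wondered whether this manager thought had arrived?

A

In B, the wh-phrase is extracted from inside a wh-island (introduced by "whether"), which blocks movement.
In A, the extraction path crosses only that-complement boundaries, which are transparent.
So A is grammatical.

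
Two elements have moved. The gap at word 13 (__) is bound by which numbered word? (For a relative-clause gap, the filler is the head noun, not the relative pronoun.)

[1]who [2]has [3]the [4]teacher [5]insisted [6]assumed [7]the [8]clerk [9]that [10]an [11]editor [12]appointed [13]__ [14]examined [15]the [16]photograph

The marked gap is inside the relative clause, the direct object of "appointed".
Its filler is the head noun "clerk" (via "that"), at word 8.
(The other dependency links word 1 to a gap after word 5.)

8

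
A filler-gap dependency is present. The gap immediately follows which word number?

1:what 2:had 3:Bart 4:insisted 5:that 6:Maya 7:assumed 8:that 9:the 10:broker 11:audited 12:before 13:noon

The displaced element is "what" (word 1).
It is linked across 2 clause boundaries (that → that).
It functions as the direct object of "audited", so the gap sits immediately after word 11 ("audited").
Base order: Bart had insisted that Maya assumed that the broker audited what before noon.

11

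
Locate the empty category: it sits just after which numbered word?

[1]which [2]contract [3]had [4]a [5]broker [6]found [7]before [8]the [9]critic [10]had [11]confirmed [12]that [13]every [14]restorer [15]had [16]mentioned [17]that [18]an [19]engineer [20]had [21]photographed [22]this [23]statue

The displaced element is "which contract" (word 2).
It functions as the direct object of "found", so the gap sits immediately after word 6 ("found").
Base order: A broker had found which contract before the critic had confirmed that every restorer had mentioned that an engineer had photographed this statue.

6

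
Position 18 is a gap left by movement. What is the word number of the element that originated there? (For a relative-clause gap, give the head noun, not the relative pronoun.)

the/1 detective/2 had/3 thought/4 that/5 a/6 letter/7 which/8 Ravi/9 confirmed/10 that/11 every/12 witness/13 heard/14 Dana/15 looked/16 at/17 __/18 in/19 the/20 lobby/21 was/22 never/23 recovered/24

The gap at 18 is the prepositional object of "looked", inside a relative clause.
The relative pronoun is "which" (word 8); it is bound by the head noun immediately before it.
Its filler is the head noun "letter", at word 7.

7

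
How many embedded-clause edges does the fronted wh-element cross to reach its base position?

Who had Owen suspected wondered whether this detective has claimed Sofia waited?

"who" is extracted from the subject of "wondered".
Boundaries crossed, outermost first: [Ø] — 1 in total.

1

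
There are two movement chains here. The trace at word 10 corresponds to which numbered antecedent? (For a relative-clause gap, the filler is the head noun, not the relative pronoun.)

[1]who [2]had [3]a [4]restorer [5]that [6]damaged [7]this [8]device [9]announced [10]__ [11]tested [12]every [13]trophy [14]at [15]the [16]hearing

The marked gap is the subject of "tested".
Its filler is the fronted wh-phrase "who", at word 1.
(The other dependency links word 4 to a gap after word 5.)

1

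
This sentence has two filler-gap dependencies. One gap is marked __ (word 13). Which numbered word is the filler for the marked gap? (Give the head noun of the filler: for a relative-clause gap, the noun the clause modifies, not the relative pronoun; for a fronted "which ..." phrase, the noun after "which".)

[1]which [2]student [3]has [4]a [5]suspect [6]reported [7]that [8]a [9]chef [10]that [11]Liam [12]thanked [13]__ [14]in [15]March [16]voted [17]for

9

The marked gap is inside the relative clause, the direct object of "thanked".
Its filler is the head noun "chef" (via "that"), at word 9.
(The other dependency links word 2 to a gap after word 17.)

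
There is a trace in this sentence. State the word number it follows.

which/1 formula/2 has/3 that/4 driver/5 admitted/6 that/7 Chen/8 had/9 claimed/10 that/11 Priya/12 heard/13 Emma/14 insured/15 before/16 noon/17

The displaced element is "which formula" (word 2).
It is linked across 3 clause boundaries (that → that → Ø).
It functions as the direct object of "insured", so the gap sits immediately after word 15 ("insured").
Base order: That driver has admitted that Chen had claimed that Priya heard Emma insured which formula before noon.

15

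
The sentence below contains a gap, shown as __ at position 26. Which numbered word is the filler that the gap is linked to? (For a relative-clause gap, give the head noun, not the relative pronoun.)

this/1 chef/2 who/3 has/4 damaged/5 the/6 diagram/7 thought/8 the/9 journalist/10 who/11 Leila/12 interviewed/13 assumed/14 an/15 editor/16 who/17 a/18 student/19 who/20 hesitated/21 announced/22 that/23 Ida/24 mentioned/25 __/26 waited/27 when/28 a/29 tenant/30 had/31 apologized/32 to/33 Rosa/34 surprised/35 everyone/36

16

The gap at 26 is the subject of "waited", inside a relative clause.
The relative pronoun is "who" (word 17); it is bound by the head noun immediately before it.
Its filler is the head noun "editor", at word 16.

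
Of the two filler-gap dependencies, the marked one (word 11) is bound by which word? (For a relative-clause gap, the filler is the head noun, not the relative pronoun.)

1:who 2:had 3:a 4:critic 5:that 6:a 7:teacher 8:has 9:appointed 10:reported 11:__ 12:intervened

The marked gap is the subject of "intervened".
Its filler is the fronted wh-phrase "who", at word 1.
(The other dependency links word 4 to a gap after word 9.)

1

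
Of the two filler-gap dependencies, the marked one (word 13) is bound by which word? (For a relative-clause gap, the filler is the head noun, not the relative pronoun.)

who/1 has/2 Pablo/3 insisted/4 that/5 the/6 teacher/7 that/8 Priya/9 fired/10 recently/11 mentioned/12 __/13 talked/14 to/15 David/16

The marked gap is the subject of "talked".
Its filler is the fronted wh-phrase "who", at word 1.
(The other dependency links word 7 to a gap after word 10.)

1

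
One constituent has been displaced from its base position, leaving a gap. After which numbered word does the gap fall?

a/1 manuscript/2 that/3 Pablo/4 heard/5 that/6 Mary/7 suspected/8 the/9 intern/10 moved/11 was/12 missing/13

11

The displaced element is "a manuscript" (word 2).
It is linked across 2 clause boundaries (that → Ø).
It functions as the direct object of "moved", so the gap sits immediately after word 11 ("moved").
Base order: Pablo heard that Mary suspected the intern moved a manuscript.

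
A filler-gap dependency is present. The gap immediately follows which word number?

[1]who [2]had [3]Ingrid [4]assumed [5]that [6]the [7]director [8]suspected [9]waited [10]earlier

The displaced element is "who" (word 1).
It is linked across 2 clause boundaries (that → Ø).
It functions as the subject of "waited", so the gap sits immediately after word 8 ("suspected").
Base order: Ingrid had assumed that the director suspected who waited earlier.

8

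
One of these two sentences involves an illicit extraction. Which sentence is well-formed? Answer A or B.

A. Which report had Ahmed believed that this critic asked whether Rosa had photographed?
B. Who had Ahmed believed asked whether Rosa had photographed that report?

In A, the wh-phrase is extracted from inside a wh-island (introduced by "whether"), which blocks movement.
In B, the extraction path crosses only that-complement boundaries, which are transparent.
So B is grammatical.

B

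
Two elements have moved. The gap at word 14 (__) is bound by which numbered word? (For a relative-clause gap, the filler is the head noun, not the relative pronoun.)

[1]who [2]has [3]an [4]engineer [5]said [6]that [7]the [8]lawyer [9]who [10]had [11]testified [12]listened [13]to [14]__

The marked gap is the object of the preposition "to" of "listened".
Its filler is the fronted wh-phrase "who", at word 1.
(The other dependency links word 8 to a gap after word 9.)

1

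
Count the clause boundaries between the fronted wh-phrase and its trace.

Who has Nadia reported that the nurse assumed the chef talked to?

2

"who" is extracted from the PP object of "talked".
Boundaries crossed, outermost first: [that], [Ø] — 2 in total.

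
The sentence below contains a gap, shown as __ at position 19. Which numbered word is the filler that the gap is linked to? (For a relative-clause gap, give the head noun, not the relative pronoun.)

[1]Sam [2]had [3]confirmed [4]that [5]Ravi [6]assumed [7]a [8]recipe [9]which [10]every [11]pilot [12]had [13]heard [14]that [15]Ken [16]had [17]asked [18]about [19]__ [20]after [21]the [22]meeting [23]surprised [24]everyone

8

The gap at 19 is the prepositional object of "asked", inside a relative clause.
The relative pronoun is "which" (word 9); it is bound by the head noun immediately before it.
Its filler is the head noun "recipe", at word 8.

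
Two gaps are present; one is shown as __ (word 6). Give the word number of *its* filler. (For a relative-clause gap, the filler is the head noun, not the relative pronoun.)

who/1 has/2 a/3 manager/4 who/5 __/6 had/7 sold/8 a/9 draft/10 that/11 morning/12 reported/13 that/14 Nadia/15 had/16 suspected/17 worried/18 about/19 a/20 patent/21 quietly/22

4

The marked gap is inside the relative clause, the subject of "sold".
Its filler is the head noun "manager" (via "who"), at word 4.
(The other dependency links word 1 to a gap after word 17.)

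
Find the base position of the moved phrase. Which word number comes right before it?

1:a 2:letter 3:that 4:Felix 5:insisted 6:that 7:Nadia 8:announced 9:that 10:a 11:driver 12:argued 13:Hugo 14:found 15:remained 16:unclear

14

The displaced element is "a letter" (word 2).
It is linked across 3 clause boundaries (that → that → Ø).
It functions as the direct object of "found", so the gap sits immediately after word 14 ("found").
Base order: Felix insisted that Nadia announced that a driver argued Hugo found a letter.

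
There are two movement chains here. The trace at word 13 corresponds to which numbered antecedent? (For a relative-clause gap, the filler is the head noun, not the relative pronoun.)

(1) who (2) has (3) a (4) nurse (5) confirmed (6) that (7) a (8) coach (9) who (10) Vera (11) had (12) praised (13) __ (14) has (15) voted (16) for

The marked gap is inside the relative clause, the direct object of "praised".
Its filler is the head noun "coach" (via "who"), at word 8.
(The other dependency links word 1 to a gap after word 16.)

8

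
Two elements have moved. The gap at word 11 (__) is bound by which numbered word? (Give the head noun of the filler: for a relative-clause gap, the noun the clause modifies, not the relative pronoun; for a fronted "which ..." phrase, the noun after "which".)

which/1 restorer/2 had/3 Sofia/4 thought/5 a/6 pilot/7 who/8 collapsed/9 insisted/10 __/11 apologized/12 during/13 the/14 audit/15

2

The marked gap is the subject of "apologized".
Its filler is the fronted wh-phrase "which restorer", at word 2.
(The other dependency links word 7 to a gap after word 8.)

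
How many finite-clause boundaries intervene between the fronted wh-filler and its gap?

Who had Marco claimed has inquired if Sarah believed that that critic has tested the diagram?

"who" is extracted from the subject of "inquired".
Boundaries crossed, outermost first: [Ø] — 1 in total.

1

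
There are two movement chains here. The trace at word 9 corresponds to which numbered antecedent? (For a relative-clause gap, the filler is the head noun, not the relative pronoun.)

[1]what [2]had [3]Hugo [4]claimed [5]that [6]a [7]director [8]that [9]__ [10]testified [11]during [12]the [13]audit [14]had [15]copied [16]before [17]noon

The marked gap is inside the relative clause, the subject of "testified".
Its filler is the head noun "director" (via "that"), at word 7.
(The other dependency links word 1 to a gap after word 15.)

7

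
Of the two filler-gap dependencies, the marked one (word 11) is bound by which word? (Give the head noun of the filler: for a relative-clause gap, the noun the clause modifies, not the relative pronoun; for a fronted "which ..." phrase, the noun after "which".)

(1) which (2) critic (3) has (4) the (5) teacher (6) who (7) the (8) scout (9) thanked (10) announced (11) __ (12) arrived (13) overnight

2

The marked gap is the subject of "arrived".
Its filler is the fronted wh-phrase "which critic", at word 2.
(The other dependency links word 5 to a gap after word 9.)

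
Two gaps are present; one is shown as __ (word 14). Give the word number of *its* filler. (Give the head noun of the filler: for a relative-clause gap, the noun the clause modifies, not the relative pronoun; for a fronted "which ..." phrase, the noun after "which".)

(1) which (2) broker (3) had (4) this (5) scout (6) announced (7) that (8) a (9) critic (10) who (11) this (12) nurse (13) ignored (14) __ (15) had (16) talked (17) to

The marked gap is inside the relative clause, the direct object of "ignored".
Its filler is the head noun "critic" (via "who"), at word 9.
(The other dependency links word 2 to a gap after word 17.)

9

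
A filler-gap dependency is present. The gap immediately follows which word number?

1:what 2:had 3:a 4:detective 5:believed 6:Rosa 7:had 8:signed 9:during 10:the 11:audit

8

The displaced element is "what" (word 1).
It is linked across 1 clause boundary (Ø).
It functions as the direct object of "signed", so the gap sits immediately after word 8 ("signed").
Base order: A detective had believed Rosa had signed what during the audit.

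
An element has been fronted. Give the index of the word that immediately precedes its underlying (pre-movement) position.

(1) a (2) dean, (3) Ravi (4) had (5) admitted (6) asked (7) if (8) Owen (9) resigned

The displaced element is "a dean" (word 2).
It is linked across 1 clause boundary (Ø).
It functions as the subject of "asked", so the gap sits immediately after word 5 ("admitted").
Base order: Ravi had admitted that a dean asked if Owen resigned.

5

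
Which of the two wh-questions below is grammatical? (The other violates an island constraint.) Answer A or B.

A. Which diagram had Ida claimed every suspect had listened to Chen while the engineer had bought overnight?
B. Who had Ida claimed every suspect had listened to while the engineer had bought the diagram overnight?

In A, the wh-phrase is extracted from inside an adjunct island (introduced by "while"), which blocks movement.
In B, the extraction path crosses only that-complement boundaries, which are transparent.
So B is grammatical.

B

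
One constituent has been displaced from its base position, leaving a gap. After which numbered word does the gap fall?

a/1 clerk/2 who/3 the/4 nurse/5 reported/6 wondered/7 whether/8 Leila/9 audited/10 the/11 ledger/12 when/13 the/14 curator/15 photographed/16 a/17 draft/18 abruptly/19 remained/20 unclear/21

The displaced element is "a clerk" (word 2).
It is linked across 1 clause boundary (Ø).
It functions as the subject of "wondered", so the gap sits immediately after word 6 ("reported").
Base order: The nurse reported a clerk wondered whether Leila audited the ledger when the curator photographed a draft abruptly.

6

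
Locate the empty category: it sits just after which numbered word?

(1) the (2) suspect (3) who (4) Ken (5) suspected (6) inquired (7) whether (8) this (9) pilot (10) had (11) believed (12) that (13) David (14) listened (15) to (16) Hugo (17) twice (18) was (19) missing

5

The displaced element is "the suspect" (word 2).
It is linked across 1 clause boundary (Ø).
It functions as the subject of "inquired", so the gap sits immediately after word 5 ("suspected").
Base order: Ken suspected that the suspect inquired whether this pilot had believed that David listened to Hugo twice.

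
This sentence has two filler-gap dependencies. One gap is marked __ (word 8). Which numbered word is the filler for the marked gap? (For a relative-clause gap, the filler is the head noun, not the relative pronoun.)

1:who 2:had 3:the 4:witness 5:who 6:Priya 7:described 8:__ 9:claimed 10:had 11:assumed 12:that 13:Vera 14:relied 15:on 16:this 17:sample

The marked gap is inside the relative clause, the direct object of "described".
Its filler is the head noun "witness" (via "who"), at word 4.
(The other dependency links word 1 to a gap after word 9.)

4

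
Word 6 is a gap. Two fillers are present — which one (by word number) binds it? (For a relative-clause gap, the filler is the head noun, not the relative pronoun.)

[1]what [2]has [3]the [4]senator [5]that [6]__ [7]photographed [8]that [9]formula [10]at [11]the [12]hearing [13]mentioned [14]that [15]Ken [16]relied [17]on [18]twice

The marked gap is inside the relative clause, the subject of "photographed".
Its filler is the head noun "senator" (via "that"), at word 4.
(The other dependency links word 1 to a gap after word 17.)

4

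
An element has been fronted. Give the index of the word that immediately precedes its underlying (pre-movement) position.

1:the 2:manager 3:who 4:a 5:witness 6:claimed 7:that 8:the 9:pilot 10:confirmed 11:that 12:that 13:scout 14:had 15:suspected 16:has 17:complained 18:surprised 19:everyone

15

The displaced element is "the manager" (word 2).
It is linked across 3 clause boundaries (that → that → Ø).
It functions as the subject of "complained", so the gap sits immediately after word 15 ("suspected").
Base order: A witness claimed that the pilot confirmed that that scout had suspected that the manager has complained.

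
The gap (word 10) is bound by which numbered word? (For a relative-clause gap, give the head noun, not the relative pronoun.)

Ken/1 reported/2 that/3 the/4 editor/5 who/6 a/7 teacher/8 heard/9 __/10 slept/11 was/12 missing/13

5

The gap at 10 is the subject of "slept", inside a relative clause.
The relative pronoun is "who" (word 6); it is bound by the head noun immediately before it.
Its filler is the head noun "editor", at word 5.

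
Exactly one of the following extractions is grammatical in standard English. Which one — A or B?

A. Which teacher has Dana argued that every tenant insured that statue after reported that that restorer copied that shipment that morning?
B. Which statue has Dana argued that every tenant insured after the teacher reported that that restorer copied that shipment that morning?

In A, the wh-phrase is extracted from inside an adjunct island (introduced by "after"), which blocks movement.
In B, the extraction path crosses only that-complement boundaries, which are transparent.
So B is grammatical.

B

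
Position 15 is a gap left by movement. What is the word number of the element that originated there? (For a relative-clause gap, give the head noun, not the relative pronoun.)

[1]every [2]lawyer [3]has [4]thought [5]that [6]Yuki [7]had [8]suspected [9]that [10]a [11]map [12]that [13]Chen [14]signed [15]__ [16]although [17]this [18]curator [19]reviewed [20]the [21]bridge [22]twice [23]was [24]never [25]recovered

The gap at 15 is the object of "signed", inside a relative clause.
The relative pronoun is "that" (word 12); it is bound by the head noun immediately before it.
Its filler is the head noun "map", at word 11.

11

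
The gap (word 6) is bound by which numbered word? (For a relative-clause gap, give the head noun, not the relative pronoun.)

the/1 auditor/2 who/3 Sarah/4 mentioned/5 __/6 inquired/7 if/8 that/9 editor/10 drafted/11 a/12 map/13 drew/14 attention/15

2

The gap at 6 is the subject of "inquired", inside a relative clause.
The relative pronoun is "who" (word 3); it is bound by the head noun immediately before it.
Its filler is the head noun "auditor", at word 2.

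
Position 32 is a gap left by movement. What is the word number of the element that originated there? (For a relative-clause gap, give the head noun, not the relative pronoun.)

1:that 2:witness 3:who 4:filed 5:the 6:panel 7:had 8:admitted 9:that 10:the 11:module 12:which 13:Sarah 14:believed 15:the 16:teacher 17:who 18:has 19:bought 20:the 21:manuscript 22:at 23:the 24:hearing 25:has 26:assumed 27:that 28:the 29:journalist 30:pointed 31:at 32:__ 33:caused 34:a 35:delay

11

The gap at 32 is the prepositional object of "pointed", inside a relative clause.
The relative pronoun is "which" (word 12); it is bound by the head noun immediately before it.
Its filler is the head noun "module", at word 11.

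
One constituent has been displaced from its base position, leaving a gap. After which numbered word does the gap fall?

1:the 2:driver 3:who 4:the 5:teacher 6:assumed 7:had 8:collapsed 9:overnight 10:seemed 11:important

6

The displaced element is "the driver" (word 2).
It is linked across 1 clause boundary (Ø).
It functions as the subject of "collapsed", so the gap sits immediately after word 6 ("assumed").
Base order: The teacher assumed that the driver had collapsed overnight.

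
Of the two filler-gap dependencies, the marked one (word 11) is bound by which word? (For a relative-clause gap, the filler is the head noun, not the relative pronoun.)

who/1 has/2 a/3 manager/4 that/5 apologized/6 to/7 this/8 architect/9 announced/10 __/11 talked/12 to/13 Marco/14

1

The marked gap is the subject of "talked".
Its filler is the fronted wh-phrase "who", at word 1.
(The other dependency links word 4 to a gap after word 5.)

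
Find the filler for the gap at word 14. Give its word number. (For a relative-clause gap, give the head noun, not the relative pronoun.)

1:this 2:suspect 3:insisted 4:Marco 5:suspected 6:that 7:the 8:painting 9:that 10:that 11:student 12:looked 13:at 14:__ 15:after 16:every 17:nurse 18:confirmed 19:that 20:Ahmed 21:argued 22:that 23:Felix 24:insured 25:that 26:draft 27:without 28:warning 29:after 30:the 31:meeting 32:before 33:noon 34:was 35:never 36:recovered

8

The gap at 14 is the prepositional object of "looked", inside a relative clause.
The relative pronoun is "that" (word 9); it is bound by the head noun immediately before it.
Its filler is the head noun "painting", at word 8.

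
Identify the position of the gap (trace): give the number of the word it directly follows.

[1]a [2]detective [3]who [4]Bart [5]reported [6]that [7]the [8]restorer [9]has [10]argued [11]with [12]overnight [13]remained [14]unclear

11

The displaced element is "a detective" (word 2).
It is linked across 1 clause boundary (that).
It functions as the object of the preposition "with" of "argued", so the gap sits immediately after word 11 ("with").
Base order: Bart reported that the restorer has argued with a detective overnight.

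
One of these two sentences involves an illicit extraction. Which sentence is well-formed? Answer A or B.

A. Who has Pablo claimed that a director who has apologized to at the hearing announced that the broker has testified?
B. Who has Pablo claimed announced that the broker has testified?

In A, the wh-phrase is extracted from inside a complex-NP island (relative clause) (introduced by "who"), which blocks movement.
In B, the extraction path crosses only that-complement boundaries, which are transparent.
So B is grammatical.

B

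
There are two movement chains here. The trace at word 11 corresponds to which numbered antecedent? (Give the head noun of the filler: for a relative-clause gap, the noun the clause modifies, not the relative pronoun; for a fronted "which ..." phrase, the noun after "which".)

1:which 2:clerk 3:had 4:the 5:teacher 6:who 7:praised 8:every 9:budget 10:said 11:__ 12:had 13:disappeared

2

The marked gap is the subject of "disappeared".
Its filler is the fronted wh-phrase "which clerk", at word 2.
(The other dependency links word 5 to a gap after word 6.)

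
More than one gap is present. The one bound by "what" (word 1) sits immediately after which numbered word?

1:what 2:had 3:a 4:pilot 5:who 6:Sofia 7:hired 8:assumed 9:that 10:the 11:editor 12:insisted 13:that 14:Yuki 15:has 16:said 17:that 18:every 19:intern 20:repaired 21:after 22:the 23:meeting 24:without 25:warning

20

The displaced element is "what" (word 1).
It is linked across 3 clause boundaries (that → that → that).
It functions as the direct object of "repaired", so the gap sits immediately after word 20 ("repaired").
Base order: A pilot who Sofia hired had assumed that the editor insisted that Yuki has said that every intern repaired what after the meeting without warning.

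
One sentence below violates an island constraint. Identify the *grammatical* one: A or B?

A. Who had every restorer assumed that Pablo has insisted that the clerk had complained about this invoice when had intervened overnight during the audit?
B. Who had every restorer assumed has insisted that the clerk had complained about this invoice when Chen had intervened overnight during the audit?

B

In A, the wh-phrase is extracted from inside an adjunct island (introduced by "when"), which blocks movement.
In B, the extraction path crosses only that-complement boundaries, which are transparent.
So B is grammatical.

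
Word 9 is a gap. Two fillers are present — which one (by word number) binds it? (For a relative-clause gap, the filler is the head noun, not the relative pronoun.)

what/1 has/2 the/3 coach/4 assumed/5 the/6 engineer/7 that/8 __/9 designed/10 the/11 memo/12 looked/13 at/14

7

The marked gap is inside the relative clause, the subject of "designed".
Its filler is the head noun "engineer" (via "that"), at word 7.
(The other dependency links word 1 to a gap after word 14.)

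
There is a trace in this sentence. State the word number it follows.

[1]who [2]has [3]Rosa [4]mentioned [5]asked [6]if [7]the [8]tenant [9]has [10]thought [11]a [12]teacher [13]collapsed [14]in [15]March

The displaced element is "who" (word 1).
It is linked across 1 clause boundary (Ø).
It functions as the subject of "asked", so the gap sits immediately after word 4 ("mentioned").
Base order: Rosa has mentioned who asked if the tenant has thought a teacher collapsed in March.

4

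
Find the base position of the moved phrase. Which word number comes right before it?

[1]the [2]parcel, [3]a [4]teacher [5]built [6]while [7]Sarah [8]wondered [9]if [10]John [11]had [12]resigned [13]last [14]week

5

The displaced element is "the parcel" (word 2).
It functions as the direct object of "built", so the gap sits immediately after word 5 ("built").
Base order: A teacher built the parcel while Sarah wondered if John had resigned last week.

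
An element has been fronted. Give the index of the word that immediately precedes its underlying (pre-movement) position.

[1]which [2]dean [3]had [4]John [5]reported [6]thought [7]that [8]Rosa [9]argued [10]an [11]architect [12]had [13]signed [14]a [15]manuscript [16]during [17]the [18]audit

The displaced element is "which dean" (word 2).
It is linked across 1 clause boundary (Ø).
It functions as the subject of "thought", so the gap sits immediately after word 5 ("reported").
Base order: John had reported that which dean thought that Rosa argued an architect had signed a manuscript during the audit.

5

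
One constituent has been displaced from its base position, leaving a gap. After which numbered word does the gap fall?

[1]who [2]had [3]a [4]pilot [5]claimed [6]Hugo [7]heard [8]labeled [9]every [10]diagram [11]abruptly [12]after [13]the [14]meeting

7

The displaced element is "who" (word 1).
It is linked across 2 clause boundaries (Ø → Ø).
It functions as the subject of "labeled", so the gap sits immediately after word 7 ("heard").
Base order: A pilot had claimed Hugo heard that who labeled every diagram abruptly after the meeting.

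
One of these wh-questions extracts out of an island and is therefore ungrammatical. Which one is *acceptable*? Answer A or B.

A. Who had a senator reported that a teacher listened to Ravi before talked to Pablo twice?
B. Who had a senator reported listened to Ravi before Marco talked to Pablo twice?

B

In A, the wh-phrase is extracted from inside an adjunct island (introduced by "before"), which blocks movement.
In B, the extraction path crosses only that-complement boundaries, which are transparent.
So B is grammatical.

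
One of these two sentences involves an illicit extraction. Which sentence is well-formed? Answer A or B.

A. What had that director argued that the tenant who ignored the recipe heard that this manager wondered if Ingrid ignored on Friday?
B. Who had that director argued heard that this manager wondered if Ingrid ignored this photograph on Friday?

In A, the wh-phrase is extracted from inside a wh-island (introduced by "if"), which blocks movement.
In B, the extraction path crosses only that-complement boundaries, which are transparent.
So B is grammatical.

B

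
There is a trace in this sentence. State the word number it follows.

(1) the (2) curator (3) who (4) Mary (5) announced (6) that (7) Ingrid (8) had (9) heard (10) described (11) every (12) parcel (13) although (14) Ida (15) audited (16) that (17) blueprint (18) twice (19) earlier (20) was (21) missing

The displaced element is "the curator" (word 2).
It is linked across 2 clause boundaries (that → Ø).
It functions as the subject of "described", so the gap sits immediately after word 9 ("heard").
Base order: Mary announced that Ingrid had heard that the curator described every parcel although Ida audited that blueprint twice earlier.

9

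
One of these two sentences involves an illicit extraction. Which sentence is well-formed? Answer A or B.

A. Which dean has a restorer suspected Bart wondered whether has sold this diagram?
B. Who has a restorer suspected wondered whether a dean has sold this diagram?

B

In A, the wh-phrase is extracted from inside a wh-island (introduced by "whether"), which blocks movement.
In B, the extraction path crosses only that-complement boundaries, which are transparent.
So B is grammatical.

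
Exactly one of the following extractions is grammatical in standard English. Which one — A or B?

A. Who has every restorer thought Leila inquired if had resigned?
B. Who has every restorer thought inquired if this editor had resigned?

B

In A, the wh-phrase is extracted from inside a wh-island (introduced by "if"), which blocks movement.
In B, the extraction path crosses only that-complement boundaries, which are transparent.
So B is grammatical.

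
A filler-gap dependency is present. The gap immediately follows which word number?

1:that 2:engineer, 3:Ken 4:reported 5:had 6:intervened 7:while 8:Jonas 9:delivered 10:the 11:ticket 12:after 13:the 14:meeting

The displaced element is "that engineer" (word 2).
It is linked across 1 clause boundary (Ø).
It functions as the subject of "intervened", so the gap sits immediately after word 4 ("reported").
Base order: Ken reported that that engineer had intervened while Jonas delivered the ticket after the meeting.

4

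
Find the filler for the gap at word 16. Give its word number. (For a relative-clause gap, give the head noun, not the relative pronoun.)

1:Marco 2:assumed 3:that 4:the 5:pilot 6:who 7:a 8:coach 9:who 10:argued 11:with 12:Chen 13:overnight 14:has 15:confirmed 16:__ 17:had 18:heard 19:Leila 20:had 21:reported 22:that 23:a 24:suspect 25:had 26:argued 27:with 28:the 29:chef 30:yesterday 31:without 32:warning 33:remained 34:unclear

The gap at 16 is the subject of "heard", inside a relative clause.
The relative pronoun is "who" (word 6); it is bound by the head noun immediately before it.
Its filler is the head noun "pilot", at word 5.

5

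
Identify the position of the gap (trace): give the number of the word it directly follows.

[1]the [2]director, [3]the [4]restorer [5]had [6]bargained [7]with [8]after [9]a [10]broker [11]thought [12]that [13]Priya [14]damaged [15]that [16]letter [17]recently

7

The displaced element is "the director" (word 2).
It functions as the object of the preposition "with" of "bargained", so the gap sits immediately after word 7 ("with").
Base order: The restorer had bargained with the director after a broker thought that Priya damaged that letter recently.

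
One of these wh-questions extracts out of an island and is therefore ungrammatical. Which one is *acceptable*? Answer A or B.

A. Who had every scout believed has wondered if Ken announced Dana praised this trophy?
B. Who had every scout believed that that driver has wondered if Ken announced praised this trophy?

In B, the wh-phrase is extracted from inside a wh-island (introduced by "if"), which blocks movement.
In A, the extraction path crosses only that-complement boundaries, which are transparent.
So A is grammatical.

A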